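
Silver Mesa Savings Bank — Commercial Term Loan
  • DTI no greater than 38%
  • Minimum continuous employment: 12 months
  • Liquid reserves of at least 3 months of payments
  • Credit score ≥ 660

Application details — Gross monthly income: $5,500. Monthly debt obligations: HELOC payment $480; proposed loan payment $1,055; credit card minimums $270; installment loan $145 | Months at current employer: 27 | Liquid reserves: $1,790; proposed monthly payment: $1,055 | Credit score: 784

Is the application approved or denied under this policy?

Total monthly debts = (480 + 1,055 + 270 + 145) = 1,950. DTI: 1,950 ÷ 5,500 = 35.5%, within the 38% cap
Employment 27 ≥ 12 months
Reserves: 1,790 ÷ 1,055 = 1.7 months (below 3-month minimum)
Credit score 784 ≥ 660 (meets)
Fails on reserves.

Denied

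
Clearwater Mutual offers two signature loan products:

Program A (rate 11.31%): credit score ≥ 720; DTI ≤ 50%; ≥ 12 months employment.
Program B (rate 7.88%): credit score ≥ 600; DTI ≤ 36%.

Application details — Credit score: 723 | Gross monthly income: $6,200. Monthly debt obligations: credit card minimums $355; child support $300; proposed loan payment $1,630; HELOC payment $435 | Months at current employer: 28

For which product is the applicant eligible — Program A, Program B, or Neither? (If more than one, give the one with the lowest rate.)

Total debts = (355 + 300 + 1,630 + 435) = 2,720; DTI = 2,720/6,200 = 43.9%.
Program A: score 723 ≥ 720; DTI 43.9% ≤ 50%; employment 28 ≥ 12 mo → qualifies.
Program B: score 723 ≥ 600; DTI 43.9% > 36% → does not qualify.

Program A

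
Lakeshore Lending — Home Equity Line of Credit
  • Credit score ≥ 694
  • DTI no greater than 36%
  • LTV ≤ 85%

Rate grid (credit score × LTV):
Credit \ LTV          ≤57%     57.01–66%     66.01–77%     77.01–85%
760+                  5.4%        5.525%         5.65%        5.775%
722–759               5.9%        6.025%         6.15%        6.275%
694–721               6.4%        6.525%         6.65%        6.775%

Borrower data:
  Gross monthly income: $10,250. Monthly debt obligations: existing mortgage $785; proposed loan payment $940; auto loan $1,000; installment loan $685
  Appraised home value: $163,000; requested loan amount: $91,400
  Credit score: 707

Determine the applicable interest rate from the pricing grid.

Credit score 707 ≥ 694; Total monthly debts = (785 + 940 + 1,000 + 685) = 3,410. DTI = 3,410/10,250 = 33.3% ≤ 36%
LTV: 91,400 ÷ 163,000 = 56.1%, within 85% cap
Row: 707 falls in 694–721. Column: 56.1% falls in ≤57%. Rate = 6.4%.

6.4%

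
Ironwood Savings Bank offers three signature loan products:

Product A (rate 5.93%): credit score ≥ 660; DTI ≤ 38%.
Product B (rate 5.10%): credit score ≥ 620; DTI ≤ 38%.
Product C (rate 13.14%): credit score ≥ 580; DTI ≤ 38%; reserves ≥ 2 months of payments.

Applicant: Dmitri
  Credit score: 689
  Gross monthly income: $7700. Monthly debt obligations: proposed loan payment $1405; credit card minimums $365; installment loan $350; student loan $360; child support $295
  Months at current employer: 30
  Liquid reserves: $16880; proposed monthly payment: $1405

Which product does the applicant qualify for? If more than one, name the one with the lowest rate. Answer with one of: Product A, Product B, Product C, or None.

Total debts = (1,405 + 365 + 350 + 360 + 295) = 2,775; DTI = 2,775/7,700 = 36%.
Reserves = 16,880/1,405 = 12.0 months.
Product A: score 689 ≥ 660; DTI 36% ≤ 38% → qualifies.
Product B: score 689 ≥ 620; DTI 36% ≤ 38% → qualifies.
Product C: score 689 ≥ 580; DTI 36% ≤ 38%; reserves 12.0 ≥ 2 mo → qualifies.
Qualifying: Product A, Product B, Product C. Lowest rate is 5.10% → Product B.

Product B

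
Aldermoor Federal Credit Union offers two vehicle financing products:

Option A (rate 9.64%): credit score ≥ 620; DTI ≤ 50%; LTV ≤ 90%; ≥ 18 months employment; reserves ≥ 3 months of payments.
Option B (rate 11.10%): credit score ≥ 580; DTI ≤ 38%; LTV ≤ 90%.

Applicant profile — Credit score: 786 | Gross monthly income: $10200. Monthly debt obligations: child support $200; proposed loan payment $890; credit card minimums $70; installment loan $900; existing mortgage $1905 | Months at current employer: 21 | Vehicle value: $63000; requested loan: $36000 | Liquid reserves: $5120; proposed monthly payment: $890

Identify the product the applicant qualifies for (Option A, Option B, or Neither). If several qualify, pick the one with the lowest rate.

Option A

Total debts = (200 + 890 + 70 + 900 + 1,905) = 3,965; DTI = 3,965/10,200 = 38.9%.
LTV = 36,000/63,000 = 57.1%.
Reserves = 5,120/890 = 5.8 months.
Option A: score 786 ≥ 620; DTI 38.9% ≤ 50%; LTV 57.1% ≤ 90%; employment 21 ≥ 18 mo; reserves 5.8 ≥ 3 mo → qualifies.
Option B: score 786 ≥ 580; DTI 38.9% > 38%; LTV 57.1% ≤ 90% → does not qualify.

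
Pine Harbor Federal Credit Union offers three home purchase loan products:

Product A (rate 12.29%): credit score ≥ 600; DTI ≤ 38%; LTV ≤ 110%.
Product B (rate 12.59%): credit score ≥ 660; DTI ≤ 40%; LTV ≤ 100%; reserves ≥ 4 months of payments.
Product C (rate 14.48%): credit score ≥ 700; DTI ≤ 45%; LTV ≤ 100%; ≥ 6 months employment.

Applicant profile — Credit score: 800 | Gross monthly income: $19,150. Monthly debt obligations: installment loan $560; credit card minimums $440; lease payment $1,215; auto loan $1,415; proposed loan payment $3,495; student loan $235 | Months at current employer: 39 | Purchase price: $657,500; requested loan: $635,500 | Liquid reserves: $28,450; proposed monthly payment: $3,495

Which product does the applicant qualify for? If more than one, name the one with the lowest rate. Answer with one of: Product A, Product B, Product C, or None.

Product B

Total debts = (560 + 440 + 1,215 + 1,415 + 3,495 + 235) = 7,360; DTI = 7,360/19,150 = 38.4%.
LTV = 635,500/657,500 = 96.7%.
Reserves = 28,450/3,495 = 8.1 months.
Product A: score 800 ≥ 600; DTI 38.4% > 38%; LTV 96.7% ≤ 110% → does not qualify.
Product B: score 800 ≥ 660; DTI 38.4% ≤ 40%; LTV 96.7% ≤ 100%; reserves 8.1 ≥ 4 mo → qualifies.
Product C: score 800 ≥ 700; DTI 38.4% ≤ 45%; LTV 96.7% ≤ 100%; employment 39 ≥ 6 mo → qualifies.
Qualifying: Product B, Product C. Lowest rate is 12.59% → Product B.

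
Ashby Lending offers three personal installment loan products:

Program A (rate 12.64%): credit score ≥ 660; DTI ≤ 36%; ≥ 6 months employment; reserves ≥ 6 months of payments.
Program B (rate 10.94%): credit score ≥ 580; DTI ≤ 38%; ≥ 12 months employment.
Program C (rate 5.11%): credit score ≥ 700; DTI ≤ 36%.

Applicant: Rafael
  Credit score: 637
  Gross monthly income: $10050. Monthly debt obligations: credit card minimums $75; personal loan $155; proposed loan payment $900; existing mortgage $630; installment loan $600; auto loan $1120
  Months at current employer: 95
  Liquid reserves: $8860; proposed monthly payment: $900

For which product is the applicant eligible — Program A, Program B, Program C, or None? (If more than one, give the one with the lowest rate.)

Total debts = (75 + 155 + 900 + 630 + 600 + 1,120) = 3,480; DTI = 3,480/10,050 = 34.6%.
Reserves = 8,860/900 = 9.8 months.
Program A: score 637 < 660; DTI 34.6% ≤ 36%; employment 95 ≥ 6 mo; reserves 9.8 ≥ 6 mo → does not qualify.
Program B: score 637 ≥ 580; DTI 34.6% ≤ 38%; employment 95 ≥ 12 mo → qualifies.
Program C: score 637 < 700; DTI 34.6% ≤ 36% → does not qualify.

Program B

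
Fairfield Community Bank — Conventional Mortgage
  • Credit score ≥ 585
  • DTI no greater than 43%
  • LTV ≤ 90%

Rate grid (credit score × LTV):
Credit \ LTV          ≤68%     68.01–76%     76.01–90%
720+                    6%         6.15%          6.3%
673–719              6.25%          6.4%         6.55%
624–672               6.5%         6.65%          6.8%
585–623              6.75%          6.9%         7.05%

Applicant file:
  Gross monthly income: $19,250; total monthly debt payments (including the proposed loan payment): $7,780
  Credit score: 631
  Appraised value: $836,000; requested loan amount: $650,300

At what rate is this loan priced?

Credit score 631 ≥ 585; Debt-to-income = 7,780/19,250 = 40.4% — meets 43% limit
Loan-to-value = 650,300/836,000 = 77.8% — pass (90% max)
Row: 631 falls in 624–672. Column: 77.8% falls in 76.01–90%. Rate = 6.8%.

6.8%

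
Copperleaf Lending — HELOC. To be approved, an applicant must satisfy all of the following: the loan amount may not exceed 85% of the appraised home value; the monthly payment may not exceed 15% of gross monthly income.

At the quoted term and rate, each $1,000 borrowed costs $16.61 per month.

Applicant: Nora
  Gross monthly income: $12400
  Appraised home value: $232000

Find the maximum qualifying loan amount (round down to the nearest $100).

$111,900

Payment cap: 15% × $12,400 = $1,860/month.
At $16.61 per $1,000, that supports 1,860/16.61 × 1,000 ≈ $111,980 → $111,900.
LTV cap: 85% × $232,000 = $197,200 → $197,200.
Binding constraint: payment-to-income.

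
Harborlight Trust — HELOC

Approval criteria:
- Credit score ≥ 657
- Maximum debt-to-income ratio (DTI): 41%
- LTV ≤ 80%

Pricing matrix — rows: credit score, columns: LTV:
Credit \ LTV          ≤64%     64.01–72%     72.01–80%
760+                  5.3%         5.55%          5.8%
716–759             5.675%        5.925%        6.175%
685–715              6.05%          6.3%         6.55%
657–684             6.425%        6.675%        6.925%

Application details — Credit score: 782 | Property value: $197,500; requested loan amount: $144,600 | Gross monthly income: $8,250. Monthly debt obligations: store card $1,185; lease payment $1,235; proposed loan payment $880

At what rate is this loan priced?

5.8%

Credit score 782 ≥ 657; Total monthly debts = (1,185 + 1,235 + 880) = 3,300. DTI: 3,300 ÷ 8,250 = 40%, within the 41% cap
LTV = 144,600/197,500 = 73.2% ≤ 80%
Credit 782 → row 760+; LTV 73.2% → column 72.01–80%. Grid cell → 5.8%.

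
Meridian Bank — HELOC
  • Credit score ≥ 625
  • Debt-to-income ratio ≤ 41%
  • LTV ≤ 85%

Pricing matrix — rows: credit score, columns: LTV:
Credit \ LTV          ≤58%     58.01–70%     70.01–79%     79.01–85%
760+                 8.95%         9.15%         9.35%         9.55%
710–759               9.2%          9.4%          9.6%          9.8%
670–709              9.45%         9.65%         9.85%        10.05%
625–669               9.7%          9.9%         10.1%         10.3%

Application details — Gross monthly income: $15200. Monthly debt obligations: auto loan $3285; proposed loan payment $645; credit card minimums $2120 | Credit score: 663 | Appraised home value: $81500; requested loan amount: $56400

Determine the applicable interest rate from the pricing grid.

9.9%

Credit score 663 ≥ 625; Total monthly debts = (3,285 + 645 + 2,120) = 6,050. Debt-to-income = 6,050/15,200 = 39.8% — meets 41% limit
Loan-to-value = 56,400/81,500 = 69.2% — pass (85% max)
Credit 663 → row 625–669; LTV 69.2% → column 58.01–70%. Grid cell → 9.9%.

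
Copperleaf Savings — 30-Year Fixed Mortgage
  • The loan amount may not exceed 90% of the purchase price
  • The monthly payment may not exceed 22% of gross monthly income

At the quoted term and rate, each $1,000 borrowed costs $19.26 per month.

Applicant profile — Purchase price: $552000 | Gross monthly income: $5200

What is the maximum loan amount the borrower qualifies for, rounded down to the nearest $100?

Payment cap: 22% × $5,200 = $1,144/month.
At $19.26 per $1,000, that supports 1,144/19.26 × 1,000 ≈ $59,397 → $59,300.
LTV cap: 90% × $552,000 = $496,800 → $496,800.
Binding constraint: payment-to-income.

$59,300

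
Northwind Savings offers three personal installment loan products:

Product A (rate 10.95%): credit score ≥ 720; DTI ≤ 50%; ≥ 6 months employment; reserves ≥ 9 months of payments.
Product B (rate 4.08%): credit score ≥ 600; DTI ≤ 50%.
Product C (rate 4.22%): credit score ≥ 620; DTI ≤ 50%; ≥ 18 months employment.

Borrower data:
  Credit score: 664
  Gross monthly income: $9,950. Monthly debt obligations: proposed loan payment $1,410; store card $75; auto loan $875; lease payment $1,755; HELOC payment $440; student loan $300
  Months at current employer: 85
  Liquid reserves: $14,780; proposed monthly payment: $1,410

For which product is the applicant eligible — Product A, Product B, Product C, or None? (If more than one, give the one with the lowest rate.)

Total debts = (1,410 + 75 + 875 + 1,755 + 440 + 300) = 4,855; DTI = 4,855/9,950 = 48.8%.
Reserves = 14,780/1,410 = 10.5 months.
Product A: score 664 < 720; DTI 48.8% ≤ 50%; employment 85 ≥ 6 mo; reserves 10.5 ≥ 9 mo → does not qualify.
Product B: score 664 ≥ 600; DTI 48.8% ≤ 50% → qualifies.
Product C: score 664 ≥ 620; DTI 48.8% ≤ 50%; employment 85 ≥ 18 mo → qualifies.
Qualifying: Product B, Product C. Lowest rate is 4.08% → Product B.

Product B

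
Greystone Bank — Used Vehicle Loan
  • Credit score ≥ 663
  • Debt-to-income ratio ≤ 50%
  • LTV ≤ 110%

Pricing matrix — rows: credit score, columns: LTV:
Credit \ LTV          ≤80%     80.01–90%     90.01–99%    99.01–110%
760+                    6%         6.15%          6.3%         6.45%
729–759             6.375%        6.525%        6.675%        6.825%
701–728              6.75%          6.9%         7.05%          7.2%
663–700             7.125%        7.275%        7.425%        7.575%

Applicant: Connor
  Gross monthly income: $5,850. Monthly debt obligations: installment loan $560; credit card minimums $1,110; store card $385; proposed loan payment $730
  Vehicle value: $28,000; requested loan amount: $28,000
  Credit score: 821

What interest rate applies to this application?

Credit score 821 ≥ 663; Total monthly debts = (560 + 1,110 + 385 + 730) = 2,785. DTI: 2,785 ÷ 5,850 = 47.6%, within the 50% cap
Loan-to-value = 28,000/28,000 = 100% — pass (110% max)
Score 821 is in the 760+ band; LTV 100% is in the 99.01–110% band → 6.45%.

6.45%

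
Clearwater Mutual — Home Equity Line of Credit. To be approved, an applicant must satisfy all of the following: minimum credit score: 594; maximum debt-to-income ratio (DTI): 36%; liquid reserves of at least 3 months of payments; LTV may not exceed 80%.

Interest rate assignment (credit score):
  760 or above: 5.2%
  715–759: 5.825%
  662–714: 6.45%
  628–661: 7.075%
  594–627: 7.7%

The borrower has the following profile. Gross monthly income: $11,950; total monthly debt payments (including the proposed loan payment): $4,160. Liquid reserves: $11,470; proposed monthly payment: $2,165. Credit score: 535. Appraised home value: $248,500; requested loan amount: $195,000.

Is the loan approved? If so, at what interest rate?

Denied

Credit score 535 < 594 (below minimum)
Reserves = 11,470/2,165 = 5.3 months ≥ 3
Debt-to-income = 4,160/11,950 = 34.8% — meets 36% limit
Loan-to-value = 195,000/248,500 = 78.5% — pass (80% max)
Not all requirements met → denied.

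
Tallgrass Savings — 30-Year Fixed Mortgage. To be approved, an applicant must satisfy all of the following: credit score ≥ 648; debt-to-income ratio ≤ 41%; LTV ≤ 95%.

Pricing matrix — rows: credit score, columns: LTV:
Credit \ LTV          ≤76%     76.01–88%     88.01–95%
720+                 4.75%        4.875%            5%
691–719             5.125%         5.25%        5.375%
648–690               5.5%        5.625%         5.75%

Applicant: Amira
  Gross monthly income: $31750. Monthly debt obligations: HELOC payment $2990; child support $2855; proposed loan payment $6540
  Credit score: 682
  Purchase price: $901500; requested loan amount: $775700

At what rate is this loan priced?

Credit score 682 ≥ 648; Total monthly debts = (2,990 + 2,855 + 6,540) = 12,385. DTI: 12,385 ÷ 31,750 = 39%, within the 41% cap
LTV = 775,700/901,500 = 86% ≤ 95%
Score 682 is in the 648–690 band; LTV 86% is in the 76.01–88% band → 5.625%.

5.625%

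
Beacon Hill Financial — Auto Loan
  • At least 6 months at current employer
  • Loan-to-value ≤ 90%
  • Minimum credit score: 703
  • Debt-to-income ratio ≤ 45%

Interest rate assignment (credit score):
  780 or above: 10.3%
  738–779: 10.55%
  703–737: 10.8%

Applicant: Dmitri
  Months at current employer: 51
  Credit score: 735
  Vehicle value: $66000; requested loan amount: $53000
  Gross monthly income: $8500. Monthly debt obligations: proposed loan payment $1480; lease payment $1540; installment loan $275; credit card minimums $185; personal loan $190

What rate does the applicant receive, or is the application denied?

Credit score 735 ≥ 703 (meets minimum)
Total monthly debts = (1,480 + 1,540 + 275 + 185 + 190) = 3,670. DTI: 3,670 ÷ 8,500 = 43.2%, within the 45% cap
LTV = 53,000/66,000 = 80.3% ≤ 90%
Employment 51 ≥ 6 months
All requirements met. Score 735 falls in the 703–737 tier → 10.8%.

Approved at 10.8%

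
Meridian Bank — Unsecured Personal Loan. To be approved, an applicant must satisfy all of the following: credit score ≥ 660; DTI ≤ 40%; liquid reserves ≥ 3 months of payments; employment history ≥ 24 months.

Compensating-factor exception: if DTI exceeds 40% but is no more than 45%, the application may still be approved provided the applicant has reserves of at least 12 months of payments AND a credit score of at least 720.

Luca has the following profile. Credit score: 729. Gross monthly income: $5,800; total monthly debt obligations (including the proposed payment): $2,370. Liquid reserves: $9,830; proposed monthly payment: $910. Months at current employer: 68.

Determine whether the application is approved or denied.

Credit score 729 ≥ 660 (meets base)
DTI = 2,370/5,800 = 40.9% > 40% — standard DTI limit exceeded.
Liquid reserves cover 9,830/910 = 10.8 months — ≥ 3 required
Employment 68 ≥ 24 months
DTI 40.9% is within the 40%–45% exception band; checking compensating factors.
Override check — reserves: 10.8 mo (short of 12); score: 729 (ok).
Override conditions not both satisfied; exception does not apply.

Denied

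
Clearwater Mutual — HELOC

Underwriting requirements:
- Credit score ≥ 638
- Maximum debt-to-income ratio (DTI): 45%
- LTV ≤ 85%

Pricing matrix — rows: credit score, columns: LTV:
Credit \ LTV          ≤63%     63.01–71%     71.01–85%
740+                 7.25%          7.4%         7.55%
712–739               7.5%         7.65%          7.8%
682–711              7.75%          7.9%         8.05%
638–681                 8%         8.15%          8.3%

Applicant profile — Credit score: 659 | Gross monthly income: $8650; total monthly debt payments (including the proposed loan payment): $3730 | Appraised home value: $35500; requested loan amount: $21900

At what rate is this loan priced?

Credit score 659 ≥ 638; DTI: 3,730 ÷ 8,650 = 43.1%, within the 45% cap
Loan-to-value = 21,900/35,500 = 61.7% — pass (85% max)
Score 659 is in the 638–681 band; LTV 61.7% is in the ≤63% band → 8%.

8%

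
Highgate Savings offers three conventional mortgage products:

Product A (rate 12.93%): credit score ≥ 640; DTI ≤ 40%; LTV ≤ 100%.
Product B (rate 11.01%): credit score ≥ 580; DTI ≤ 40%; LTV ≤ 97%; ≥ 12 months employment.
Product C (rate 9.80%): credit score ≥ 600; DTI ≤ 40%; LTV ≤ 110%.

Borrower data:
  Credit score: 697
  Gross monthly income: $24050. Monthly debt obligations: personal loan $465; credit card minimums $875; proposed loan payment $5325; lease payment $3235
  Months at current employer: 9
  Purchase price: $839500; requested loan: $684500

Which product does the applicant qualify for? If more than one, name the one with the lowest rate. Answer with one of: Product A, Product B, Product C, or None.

None

Total debts = (465 + 875 + 5,325 + 3,235) = 9,900; DTI = 9,900/24,050 = 41.2%.
LTV = 684,500/839,500 = 81.5%.
Product A: score 697 ≥ 640; DTI 41.2% > 40%; LTV 81.5% ≤ 100% → does not qualify.
Product B: score 697 ≥ 580; DTI 41.2% > 40%; LTV 81.5% ≤ 97%; employment 9 < 12 mo → does not qualify.
Product C: score 697 ≥ 600; DTI 41.2% > 40%; LTV 81.5% ≤ 110% → does not qualify.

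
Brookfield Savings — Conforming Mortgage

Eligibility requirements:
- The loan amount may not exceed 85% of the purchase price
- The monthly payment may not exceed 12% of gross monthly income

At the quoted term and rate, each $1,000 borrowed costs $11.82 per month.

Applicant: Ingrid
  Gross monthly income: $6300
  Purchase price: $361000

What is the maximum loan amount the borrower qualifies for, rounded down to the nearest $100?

Payment cap: 12% × $6,300 = $756/month.
At $11.82 per $1,000, that supports 756/11.82 × 1,000 ≈ $63,959 → $63,900.
LTV cap: 85% × $361,000 = $306,850 → $306,800.
Binding constraint: payment-to-income.

$63,900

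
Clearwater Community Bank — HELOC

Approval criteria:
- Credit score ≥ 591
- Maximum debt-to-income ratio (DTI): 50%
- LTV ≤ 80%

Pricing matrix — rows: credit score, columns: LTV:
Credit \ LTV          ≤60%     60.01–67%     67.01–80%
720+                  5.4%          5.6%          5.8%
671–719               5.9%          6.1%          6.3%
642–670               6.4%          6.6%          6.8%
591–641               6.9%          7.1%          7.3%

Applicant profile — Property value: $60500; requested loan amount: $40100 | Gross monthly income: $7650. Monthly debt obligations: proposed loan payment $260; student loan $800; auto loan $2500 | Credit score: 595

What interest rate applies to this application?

7.1%

Credit score 595 ≥ 591; Total monthly debts = (260 + 800 + 2,500) = 3,560. DTI: 3,560 ÷ 7,650 = 46.5%, within the 50% cap
Loan-to-value = 40,100/60,500 = 66.3% — pass (80% max)
Credit 595 → row 591–641; LTV 66.3% → column 60.01–67%. Grid cell → 7.1%.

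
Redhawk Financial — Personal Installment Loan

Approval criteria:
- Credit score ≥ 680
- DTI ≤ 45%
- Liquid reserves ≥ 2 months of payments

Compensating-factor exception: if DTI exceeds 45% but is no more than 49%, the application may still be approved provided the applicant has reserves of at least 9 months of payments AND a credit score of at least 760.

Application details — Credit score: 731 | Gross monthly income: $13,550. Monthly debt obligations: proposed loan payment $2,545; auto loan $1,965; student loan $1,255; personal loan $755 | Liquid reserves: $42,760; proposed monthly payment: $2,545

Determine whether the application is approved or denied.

Denied

Credit score 731 ≥ 680 (meets base)
Total debts = (2,545 + 1,965 + 1,255 + 755) = 6,520. DTI = 6,520/13,550 = 48.1% > 45% — standard DTI limit exceeded.
Reserves = 42,760/2,545 = 16.8 months ≥ 2
DTI 48.1% is within the 45%–49% exception band; checking compensating factors.
Override check — reserves: 16.8 mo (ok); score: 731 (below 760).
Compensating-factor requirement not fully met.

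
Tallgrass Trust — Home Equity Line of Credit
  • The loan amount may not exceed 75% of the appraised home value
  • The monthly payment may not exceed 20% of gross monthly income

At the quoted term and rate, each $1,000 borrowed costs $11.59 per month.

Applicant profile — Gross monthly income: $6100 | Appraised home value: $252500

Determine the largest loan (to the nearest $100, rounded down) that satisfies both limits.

Payment cap: 20% × $6,100 = $1,220/month.
At $11.59 per $1,000, that supports 1,220/11.59 × 1,000 ≈ $105,263 → $105,200.
LTV cap: 75% × $252,500 = $189,375 → $189,300.
Binding constraint: payment-to-income.

$105,200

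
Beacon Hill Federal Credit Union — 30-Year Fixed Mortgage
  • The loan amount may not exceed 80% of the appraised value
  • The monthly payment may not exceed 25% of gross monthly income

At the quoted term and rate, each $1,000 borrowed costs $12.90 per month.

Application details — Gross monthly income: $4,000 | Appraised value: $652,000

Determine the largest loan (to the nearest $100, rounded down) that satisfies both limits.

$77,500

Payment cap: 25% × $4,000 = $1,000/month.
At $12.90 per $1,000, that supports 1,000/12.90 × 1,000 ≈ $77,519 → $77,500.
LTV cap: 80% × $652,000 = $521,600 → $521,600.
Binding constraint: payment-to-income.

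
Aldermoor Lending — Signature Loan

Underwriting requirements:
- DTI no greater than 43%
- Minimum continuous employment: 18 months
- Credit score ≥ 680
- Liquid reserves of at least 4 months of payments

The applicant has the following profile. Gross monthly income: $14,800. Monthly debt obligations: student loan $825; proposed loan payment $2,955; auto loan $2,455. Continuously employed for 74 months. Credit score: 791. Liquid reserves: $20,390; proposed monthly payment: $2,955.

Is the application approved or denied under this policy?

Approved

Total monthly debts = (825 + 2,955 + 2,455) = 6,235. Debt-to-income = 6,235/14,800 = 42.1% — meets 43% limit
Employment 74 ≥ 18 months
Credit score 791 ≥ 680 (meets)
Reserves: 20,390 ÷ 2,955 = 6.9 months (meets 4-month minimum)
All criteria satisfied.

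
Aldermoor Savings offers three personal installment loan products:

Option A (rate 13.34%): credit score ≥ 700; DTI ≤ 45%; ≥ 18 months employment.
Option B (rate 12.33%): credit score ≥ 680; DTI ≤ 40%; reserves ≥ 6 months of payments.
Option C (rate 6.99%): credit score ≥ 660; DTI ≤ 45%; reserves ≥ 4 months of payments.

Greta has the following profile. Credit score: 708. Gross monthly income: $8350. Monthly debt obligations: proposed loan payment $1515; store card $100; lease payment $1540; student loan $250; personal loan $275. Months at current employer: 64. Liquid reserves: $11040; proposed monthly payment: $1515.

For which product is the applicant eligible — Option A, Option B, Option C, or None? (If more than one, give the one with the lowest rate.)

Total debts = (1,515 + 100 + 1,540 + 250 + 275) = 3,680; DTI = 3,680/8,350 = 44.1%.
Reserves = 11,040/1,515 = 7.3 months.
Option A: score 708 ≥ 700; DTI 44.1% ≤ 45%; employment 64 ≥ 18 mo → qualifies.
Option B: score 708 ≥ 680; DTI 44.1% > 40%; reserves 7.3 ≥ 6 mo → does not qualify.
Option C: score 708 ≥ 660; DTI 44.1% ≤ 45%; reserves 7.3 ≥ 4 mo → qualifies.
Qualifying: Option A, Option C. Lowest rate is 6.99% → Option C.

Option C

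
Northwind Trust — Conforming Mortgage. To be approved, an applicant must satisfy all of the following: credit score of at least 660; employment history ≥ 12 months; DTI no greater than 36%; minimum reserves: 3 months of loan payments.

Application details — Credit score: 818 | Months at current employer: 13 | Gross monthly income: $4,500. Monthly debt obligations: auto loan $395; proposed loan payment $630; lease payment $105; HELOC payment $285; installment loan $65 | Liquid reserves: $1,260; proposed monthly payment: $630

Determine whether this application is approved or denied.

Credit score 818 ≥ 660 (meets)
Employment 13 ≥ 12 months
Total monthly debts = (395 + 630 + 105 + 285 + 65) = 1,480. DTI: 1,480 ÷ 4,500 = 32.9%, within the 36% cap
Reserves: 1,260 ÷ 630 = 2.0 months (below 3-month minimum)
Fails on reserves.

Denied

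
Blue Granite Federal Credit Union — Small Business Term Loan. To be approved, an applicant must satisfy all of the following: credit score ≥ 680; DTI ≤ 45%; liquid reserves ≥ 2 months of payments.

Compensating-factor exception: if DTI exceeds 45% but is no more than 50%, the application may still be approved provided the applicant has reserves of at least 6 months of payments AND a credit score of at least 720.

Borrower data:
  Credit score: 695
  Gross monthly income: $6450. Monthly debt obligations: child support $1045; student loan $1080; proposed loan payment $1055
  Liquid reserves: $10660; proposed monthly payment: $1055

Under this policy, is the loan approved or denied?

Credit score 695 ≥ 680 (meets base)
Total debts = (1,045 + 1,080 + 1,055) = 3,180. DTI = 3,180/6,450 = 49.3% > 45% — standard DTI limit exceeded.
Liquid reserves cover 10,660/1,055 = 10.1 months — ≥ 2 required
DTI 49.3% is within the 45%–50% exception band; checking compensating factors.
Override check — reserves: 10.1 mo (ok); score: 695 (below 720).
Override conditions not both satisfied; exception does not apply.

Denied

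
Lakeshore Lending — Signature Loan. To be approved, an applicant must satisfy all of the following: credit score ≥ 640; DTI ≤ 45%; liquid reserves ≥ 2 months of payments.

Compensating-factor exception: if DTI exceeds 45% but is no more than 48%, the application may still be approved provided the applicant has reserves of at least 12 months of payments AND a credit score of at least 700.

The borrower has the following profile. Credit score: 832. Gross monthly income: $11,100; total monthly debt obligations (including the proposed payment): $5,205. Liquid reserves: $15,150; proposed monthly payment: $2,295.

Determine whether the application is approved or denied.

Credit score 832 ≥ 640 (meets base)
DTI: 5,205 ÷ 11,100 = 46.9%, over the 45% base limit.
Reserves = 15,150/2,295 = 6.6 months ≥ 2
DTI 46.9% is within the 45%–48% exception band; checking compensating factors.
Reserves 6.6 < 12 months; credit score 832 ≥ 700.
Override conditions not both satisfied; exception does not apply.

Denied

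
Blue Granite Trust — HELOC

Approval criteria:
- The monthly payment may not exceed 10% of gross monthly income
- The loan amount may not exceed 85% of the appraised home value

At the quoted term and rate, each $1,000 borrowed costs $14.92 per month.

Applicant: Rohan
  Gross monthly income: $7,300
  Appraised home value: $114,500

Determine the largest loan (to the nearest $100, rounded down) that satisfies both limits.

Payment cap: 10% × $7,300 = $730/month.
At $14.92 per $1,000, that supports 730/14.92 × 1,000 ≈ $48,927 → $48,900.
LTV cap: 85% × $114,500 = $97,325 → $97,300.
Binding constraint: payment-to-income.

$48,900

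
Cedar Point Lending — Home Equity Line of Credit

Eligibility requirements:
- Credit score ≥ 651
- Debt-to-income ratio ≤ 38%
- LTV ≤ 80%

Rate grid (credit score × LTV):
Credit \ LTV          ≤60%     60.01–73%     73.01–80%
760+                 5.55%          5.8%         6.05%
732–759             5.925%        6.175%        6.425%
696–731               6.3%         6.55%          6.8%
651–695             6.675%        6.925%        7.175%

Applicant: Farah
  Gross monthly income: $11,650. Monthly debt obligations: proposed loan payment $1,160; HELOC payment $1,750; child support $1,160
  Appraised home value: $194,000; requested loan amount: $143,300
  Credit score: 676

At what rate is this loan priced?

Credit score 676 ≥ 651; Total monthly debts = (1,160 + 1,750 + 1,160) = 4,070. Debt-to-income = 4,070/11,650 = 34.9% — meets 38% limit
LTV = 143,300/194,000 = 73.9% ≤ 80%
Score 676 is in the 651–695 band; LTV 73.9% is in the 73.01–80% band → 7.175%.

7.175%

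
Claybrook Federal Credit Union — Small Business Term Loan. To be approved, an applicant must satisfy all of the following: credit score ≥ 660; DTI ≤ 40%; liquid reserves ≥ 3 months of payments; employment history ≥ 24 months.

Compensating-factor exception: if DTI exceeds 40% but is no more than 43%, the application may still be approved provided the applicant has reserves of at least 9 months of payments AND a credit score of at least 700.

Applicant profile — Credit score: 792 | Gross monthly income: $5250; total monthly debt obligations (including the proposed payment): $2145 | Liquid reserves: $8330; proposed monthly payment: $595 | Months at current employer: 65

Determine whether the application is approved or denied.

Credit score 792 ≥ 660 (meets base)
DTI: 2,145 ÷ 5,250 = 40.9%, over the 40% base limit.
Liquid reserves cover 8,330/595 = 14.0 months — ≥ 3 required
Employment 65 ≥ 24 months
DTI 40.9% is within the 40%–43% exception band; checking compensating factors.
Reserves 14.0 ≥ 9 months; credit score 792 ≥ 700.
Both compensating conditions met → exception applies.

Approved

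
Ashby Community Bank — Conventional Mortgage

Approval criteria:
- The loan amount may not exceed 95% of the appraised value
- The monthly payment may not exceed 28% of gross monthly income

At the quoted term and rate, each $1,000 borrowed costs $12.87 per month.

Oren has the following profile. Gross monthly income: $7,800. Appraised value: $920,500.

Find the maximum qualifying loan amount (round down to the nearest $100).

$169,600

Payment cap: 28% × $7,800 = $2,184/month.
At $12.87 per $1,000, that supports 2,184/12.87 × 1,000 ≈ $169,696 → $169,600.
LTV cap: 95% × $920,500 = $874,475 → $874,400.
Binding constraint: payment-to-income.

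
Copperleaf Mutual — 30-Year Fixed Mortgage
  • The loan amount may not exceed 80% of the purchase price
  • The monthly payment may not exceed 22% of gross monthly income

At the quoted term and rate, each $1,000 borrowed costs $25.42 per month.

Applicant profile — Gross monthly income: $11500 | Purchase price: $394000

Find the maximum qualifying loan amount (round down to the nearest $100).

$99,500

Payment cap: 22% × $11,500 = $2,530/month.
At $25.42 per $1,000, that supports 2,530/25.42 × 1,000 ≈ $99,527 → $99,500.
LTV cap: 80% × $394,000 = $315,200 → $315,200.
Binding constraint: payment-to-income.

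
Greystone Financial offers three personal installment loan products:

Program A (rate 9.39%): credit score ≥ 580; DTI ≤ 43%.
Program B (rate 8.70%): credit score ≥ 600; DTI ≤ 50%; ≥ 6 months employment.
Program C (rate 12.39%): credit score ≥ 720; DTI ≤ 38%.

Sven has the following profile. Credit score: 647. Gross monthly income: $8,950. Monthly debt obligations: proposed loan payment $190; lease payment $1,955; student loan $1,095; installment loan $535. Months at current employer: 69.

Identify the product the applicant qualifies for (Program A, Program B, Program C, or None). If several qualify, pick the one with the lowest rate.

Total debts = (190 + 1,955 + 1,095 + 535) = 3,775; DTI = 3,775/8,950 = 42.2%.
Program A: score 647 ≥ 580; DTI 42.2% ≤ 43% → qualifies.
Program B: score 647 ≥ 600; DTI 42.2% ≤ 50%; employment 69 ≥ 6 mo → qualifies.
Program C: score 647 < 720; DTI 42.2% > 38% → does not qualify.
Qualifying: Program A, Program B. Lowest rate is 8.70% → Program B.

Program B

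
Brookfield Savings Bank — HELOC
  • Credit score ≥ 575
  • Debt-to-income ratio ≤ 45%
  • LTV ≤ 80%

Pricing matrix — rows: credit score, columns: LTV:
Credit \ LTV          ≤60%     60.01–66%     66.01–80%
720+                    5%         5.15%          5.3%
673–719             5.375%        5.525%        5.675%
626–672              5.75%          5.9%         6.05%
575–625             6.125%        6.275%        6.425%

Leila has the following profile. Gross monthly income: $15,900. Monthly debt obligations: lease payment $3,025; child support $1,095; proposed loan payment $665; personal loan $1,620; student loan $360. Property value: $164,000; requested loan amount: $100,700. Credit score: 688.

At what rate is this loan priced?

5.525%

Credit score 688 ≥ 575; Total monthly debts = (3,025 + 1,095 + 665 + 1,620 + 360) = 6,765. DTI = 6,765/15,900 = 42.5% ≤ 45%
Loan-to-value = 100,700/164,000 = 61.4% — pass (80% max)
Row: 688 falls in 673–719. Column: 61.4% falls in 60.01–66%. Rate = 5.525%.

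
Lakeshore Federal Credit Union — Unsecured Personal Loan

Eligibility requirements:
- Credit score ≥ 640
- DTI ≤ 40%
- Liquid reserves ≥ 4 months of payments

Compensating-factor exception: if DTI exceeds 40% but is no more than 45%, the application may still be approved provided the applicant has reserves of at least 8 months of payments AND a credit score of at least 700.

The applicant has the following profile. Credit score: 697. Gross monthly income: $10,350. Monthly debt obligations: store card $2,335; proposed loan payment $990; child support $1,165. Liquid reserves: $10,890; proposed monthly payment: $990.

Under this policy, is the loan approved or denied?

Denied

Credit score 697 ≥ 640 (meets base)
Total debts = (2,335 + 990 + 1,165) = 4,490. DTI: 4,490 ÷ 10,350 = 43.4%, over the 40% base limit.
Reserves = 10,890/990 = 11.0 months ≥ 4
43.4% falls in the override range (40%–45%), so the compensating-factor test applies.
Override check — reserves: 11.0 mo (ok); score: 697 (below 700).
Override conditions not both satisfied; exception does not apply.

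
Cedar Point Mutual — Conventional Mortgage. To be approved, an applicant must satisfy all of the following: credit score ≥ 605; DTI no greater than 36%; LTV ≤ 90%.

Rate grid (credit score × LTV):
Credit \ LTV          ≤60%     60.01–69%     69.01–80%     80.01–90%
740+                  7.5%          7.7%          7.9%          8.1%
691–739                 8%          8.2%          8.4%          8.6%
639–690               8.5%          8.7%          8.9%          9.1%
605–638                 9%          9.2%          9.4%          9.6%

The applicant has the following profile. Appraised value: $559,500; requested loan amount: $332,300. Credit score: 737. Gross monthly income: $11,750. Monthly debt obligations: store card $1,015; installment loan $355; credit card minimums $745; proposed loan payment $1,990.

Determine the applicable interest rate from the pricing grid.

Credit score 737 ≥ 605; Total monthly debts = (1,015 + 355 + 745 + 1,990) = 4,105. DTI: 4,105 ÷ 11,750 = 34.9%, within the 36% cap
LTV = 332,300/559,500 = 59.4% ≤ 90%
Score 737 is in the 691–739 band; LTV 59.4% is in the ≤60% band → 8%.

8%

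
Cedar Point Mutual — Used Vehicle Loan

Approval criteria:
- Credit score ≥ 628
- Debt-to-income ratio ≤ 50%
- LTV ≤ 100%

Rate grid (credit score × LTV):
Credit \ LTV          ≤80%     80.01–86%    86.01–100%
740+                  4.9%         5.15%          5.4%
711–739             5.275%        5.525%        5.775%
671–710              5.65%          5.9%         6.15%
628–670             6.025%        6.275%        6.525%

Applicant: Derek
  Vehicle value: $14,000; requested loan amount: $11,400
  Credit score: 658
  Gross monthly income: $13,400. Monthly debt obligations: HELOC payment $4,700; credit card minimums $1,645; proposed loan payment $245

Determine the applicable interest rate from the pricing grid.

6.275%

Credit score 658 ≥ 628; Total monthly debts = (4,700 + 1,645 + 245) = 6,590. DTI: 6,590 ÷ 13,400 = 49.2%, within the 50% cap
LTV: 11,400 ÷ 14,000 = 81.4%, within 100% cap
Score 658 is in the 628–670 band; LTV 81.4% is in the 80.01–86% band → 6.275%.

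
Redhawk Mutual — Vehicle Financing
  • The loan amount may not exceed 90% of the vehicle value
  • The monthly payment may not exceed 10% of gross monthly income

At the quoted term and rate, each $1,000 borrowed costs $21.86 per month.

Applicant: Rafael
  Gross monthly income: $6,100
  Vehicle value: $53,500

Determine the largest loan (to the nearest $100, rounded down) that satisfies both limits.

$27,900

Payment cap: 10% × $6,100 = $610/month.
At $21.86 per $1,000, that supports 610/21.86 × 1,000 ≈ $27,904 → $27,900.
LTV cap: 90% × $53,500 = $48,150 → $48,100.
Binding constraint: payment-to-income.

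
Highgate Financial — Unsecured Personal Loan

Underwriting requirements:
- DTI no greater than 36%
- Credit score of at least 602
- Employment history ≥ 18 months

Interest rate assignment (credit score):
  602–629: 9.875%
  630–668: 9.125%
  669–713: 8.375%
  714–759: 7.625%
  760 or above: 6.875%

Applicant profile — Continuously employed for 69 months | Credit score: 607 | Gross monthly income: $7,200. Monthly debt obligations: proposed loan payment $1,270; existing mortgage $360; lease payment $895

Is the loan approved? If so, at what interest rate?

Approved at 9.875%

Credit score 607 ≥ 602 (meets minimum)
Total monthly debts = (1,270 + 360 + 895) = 2,525. DTI = 2,525/7,200 = 35.1% ≤ 36%
Employment 69 ≥ 18 months
All requirements met. Score 607 falls in the 602–629 tier → 9.875%.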